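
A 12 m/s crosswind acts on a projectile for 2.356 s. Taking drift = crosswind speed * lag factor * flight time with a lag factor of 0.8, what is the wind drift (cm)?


drift = v_wind * lag * t = 12 * 0.8 * 2.356 = 22.6176 m ≈ 2262 cm

2262 cm


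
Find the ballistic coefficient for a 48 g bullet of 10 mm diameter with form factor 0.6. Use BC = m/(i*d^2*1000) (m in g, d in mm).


BC = m/(i*d^2*1000) = 48/(0.6 * 10^2 * 1000) = 0.0008

0.0008


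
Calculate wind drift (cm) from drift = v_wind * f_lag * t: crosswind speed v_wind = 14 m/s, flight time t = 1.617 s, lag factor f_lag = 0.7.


drift = v_wind * lag * t = 14 * 0.7 * 1.617 = 15.8466 m ≈ 1585 cm

1585 cm


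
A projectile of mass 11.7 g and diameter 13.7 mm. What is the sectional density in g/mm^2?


SD = m/d^2 = 11.7/13.7^2 = 0.06234 g/mm^2

0.06234 g/mm^2


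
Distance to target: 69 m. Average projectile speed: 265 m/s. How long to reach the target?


t = d/v = 69/265 = 0.2604 s

0.2604 s


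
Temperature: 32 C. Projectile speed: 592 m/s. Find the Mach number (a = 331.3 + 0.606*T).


a = 331.3 + 0.606*(32) = 350.692 m/s
M = v/a = 592/350.692 = 1.688

1.688


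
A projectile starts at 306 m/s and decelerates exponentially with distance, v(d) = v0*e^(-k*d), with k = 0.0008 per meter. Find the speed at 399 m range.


v = v0*exp(-k*d) = 306*exp(-0.0008*399) = 222.4 m/s

222.4 m/s


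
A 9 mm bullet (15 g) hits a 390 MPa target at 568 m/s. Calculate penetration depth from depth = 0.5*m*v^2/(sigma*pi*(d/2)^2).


A = pi*(d/2)^2 = pi*(9/2)^2 = 63.6173 mm^2
E = 0.5*m*v^2 = 0.5*0.015*568^2 = 2419.68 J
depth = E/(sigma*A) = 2419.68 J / (390 MPa * 63.6173 mm^2) = 2419.68/(390 * 63.6173) m = 0.0975256 m ≈ 97.53 mm

97.53 mm


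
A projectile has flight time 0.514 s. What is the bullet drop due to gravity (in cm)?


drop = 0.5*g*t^2 = 0.5*9.81*0.514^2 = 1.29588 m ≈ 129.6 cm

129.6 cm


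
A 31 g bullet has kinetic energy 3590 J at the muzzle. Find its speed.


v = sqrt(2*E/m) = sqrt(2*3590/0.031) = 481.3 m/s

481.3 m/s


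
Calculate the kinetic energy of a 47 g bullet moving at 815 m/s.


E = 0.5*m*v^2 = 0.5*0.047*815^2 = 15609 J

15609 J


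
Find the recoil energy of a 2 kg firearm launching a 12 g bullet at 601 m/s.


v_r = m_p*v_p/m_gun = 0.012*601/2 = 3.606 m/s, E_r = 0.5*m_gun*v_r^2 = 0.5*2*3.606^2 = 13 J

13 J


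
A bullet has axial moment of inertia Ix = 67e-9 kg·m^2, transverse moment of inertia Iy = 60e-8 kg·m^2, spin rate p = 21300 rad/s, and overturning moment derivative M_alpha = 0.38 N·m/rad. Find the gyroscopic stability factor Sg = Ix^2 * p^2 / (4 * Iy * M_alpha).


Sg = Ix^2 * p^2 / (4 * Iy * M_alpha) = (67e-9)^2 * 21300^2 / (4 * 60e-8 * 0.38) = 2.233

2.233


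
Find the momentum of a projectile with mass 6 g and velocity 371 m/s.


p = m*v = 0.006*371 = 2.226 kg·m/s

2.226 kg·m/s


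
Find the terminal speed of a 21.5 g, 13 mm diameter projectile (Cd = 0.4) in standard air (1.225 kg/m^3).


A = pi*(d/2)^2 = pi*(13/2000)^2 = 1.32732e-04 m^2
vt = sqrt(2mg/(Cd*rho*A)) = sqrt(2*0.0215*9.81/(0.4 * 1.225 * 1.32732e-04)) = 80.53 m/s

80.53 m/s


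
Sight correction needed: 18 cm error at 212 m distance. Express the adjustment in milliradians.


1 mrad subtends 1 cm per 10 m of range, so adj = error_cm / (dist_m / 10) = 18 / (212/10) = 0.8491 mrad

0.8491 mrad


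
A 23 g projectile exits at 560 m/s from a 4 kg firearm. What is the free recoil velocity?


v_recoil = m_p * v_p / m_gun = 0.023 * 560 / 4 = 3.22 m/s

3.22 m/s


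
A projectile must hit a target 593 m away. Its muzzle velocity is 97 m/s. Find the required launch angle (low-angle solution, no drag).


sin(2*theta) = R*g/v0^2 = 593*9.81/97^2 = 0.618273, theta = arcsin(0.618273)/2 = 19.1°

19.1 degrees


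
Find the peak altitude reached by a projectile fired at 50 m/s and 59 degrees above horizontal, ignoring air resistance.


H = (v0*sin(theta))^2 / (2g) = (50*sin(59°))^2 / (2*9.81) = 93.62 m

93.62 m


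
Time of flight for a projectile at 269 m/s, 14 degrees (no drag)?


T = 2*v0*sin(theta)/g = 2*269*sin(14°)/9.81 = 13.27 s

13.27 s


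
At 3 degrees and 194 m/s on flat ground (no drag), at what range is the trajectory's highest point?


R = v0^2*sin(2*theta)/g = 194^2*sin(2*3°)/9.81 = 401.023 m
apex_dist = R/2 = 401.023/2 = 200.5 m

200.5 m


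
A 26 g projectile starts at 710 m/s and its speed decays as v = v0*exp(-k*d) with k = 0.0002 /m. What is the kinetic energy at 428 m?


v = v0*exp(-k*d) = 710*exp(-0.0002*428) = 651.753 m/s
E = 0.5*m*v^2 = 0.5*0.026*651.753^2 = 5522 J

5522 J


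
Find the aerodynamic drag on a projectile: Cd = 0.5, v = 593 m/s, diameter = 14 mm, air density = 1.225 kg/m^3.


A = pi*(d/2)^2 = pi*(14/2000)^2 = 1.53938e-04 m^2
Fd = 0.5*Cd*rho*A*v^2 = 0.5*0.5*1.225*1.53938e-04*593^2 = 16.58 N

16.58 N


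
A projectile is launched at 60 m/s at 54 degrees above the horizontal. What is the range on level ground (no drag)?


R = v0^2 * sin(2*theta) / g = 60^2 * sin(2*54°) / 9.81 = 349 m

349 m


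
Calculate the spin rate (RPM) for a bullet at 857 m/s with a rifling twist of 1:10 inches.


twist_m = 10*0.0254 = 0.254 m
spin = v/twist = 857/0.254 = 3374.016 rev/s
RPM = spin*60 = 3374.016*60 ≈ 202441 RPM

202441 RPM


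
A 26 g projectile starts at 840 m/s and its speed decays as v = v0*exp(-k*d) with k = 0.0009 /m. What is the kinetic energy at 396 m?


v = v0*exp(-k*d) = 840*exp(-0.0009*396) = 588.162 m/s
E = 0.5*m*v^2 = 0.5*0.026*588.162^2 = 4497 J

4497 J


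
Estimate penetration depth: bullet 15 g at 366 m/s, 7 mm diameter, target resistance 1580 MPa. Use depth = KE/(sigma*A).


A = pi*(d/2)^2 = pi*(7/2)^2 = 38.4845 mm^2
E = 0.5*m*v^2 = 0.5*0.015*366^2 = 1004.67 J
depth = E/(sigma*A) = 1004.67 J / (1580 MPa * 38.4845 mm^2) = 1004.67/(1580 * 38.4845) m = 0.0165227 m ≈ 16.52 mm

16.52 mm


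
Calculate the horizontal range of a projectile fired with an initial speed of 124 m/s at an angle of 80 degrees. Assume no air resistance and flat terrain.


R = v0^2 * sin(2*theta) / g = 124^2 * sin(2*80°) / 9.81 = 536.1 m

536.1 m


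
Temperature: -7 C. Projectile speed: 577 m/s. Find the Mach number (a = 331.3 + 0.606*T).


a = 331.3 + 0.606*(-7) = 327.058 m/s
M = v/a = 577/327.058 = 1.764

1.764


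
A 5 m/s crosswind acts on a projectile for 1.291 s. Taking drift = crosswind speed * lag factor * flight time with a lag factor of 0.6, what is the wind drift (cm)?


drift = v_wind * lag * t = 5 * 0.6 * 1.291 = 3.873 m ≈ 387.3 cm

387.3 cm


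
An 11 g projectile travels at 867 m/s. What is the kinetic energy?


E = 0.5*m*v^2 = 0.5*0.011*867^2 = 4134 J

4134 J


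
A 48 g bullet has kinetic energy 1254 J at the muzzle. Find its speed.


v = sqrt(2*E/m) = sqrt(2*1254/0.048) = 228.6 m/s

228.6 m/s


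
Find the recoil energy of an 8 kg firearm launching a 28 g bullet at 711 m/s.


v_r = m_p*v_p/m_gun = 0.028*711/8 = 2.4885 m/s, E_r = 0.5*m_gun*v_r^2 = 0.5*8*2.4885^2 = 24.77 J

24.77 J


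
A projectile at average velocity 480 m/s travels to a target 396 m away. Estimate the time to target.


t = d/v = 396/480 = 0.825 s

0.825 s


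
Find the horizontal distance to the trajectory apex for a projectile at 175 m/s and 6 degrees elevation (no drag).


R = v0^2*sin(2*theta)/g = 175^2*sin(2*6°)/9.81 = 649.062 m
apex_dist = R/2 = 649.062/2 = 324.5 m

324.5 m


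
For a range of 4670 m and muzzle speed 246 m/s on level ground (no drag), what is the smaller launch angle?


sin(2*theta) = R*g/v0^2 = 4670*9.81/246^2 = 0.757035, theta = arcsin(0.757035)/2 = 24.6°

24.6 degrees


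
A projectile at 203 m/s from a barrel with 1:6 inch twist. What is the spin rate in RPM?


twist_m = 6*0.0254 = 0.1524 m
spin = v/twist = 203/0.1524 = 1332.021 rev/s
RPM = spin*60 = 1332.021*60 ≈ 79921 RPM

79921 RPM


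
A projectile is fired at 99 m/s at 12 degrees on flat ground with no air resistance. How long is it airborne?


T = 2*v0*sin(theta)/g = 2*99*sin(12°)/9.81 = 4.196 s

4.196 s


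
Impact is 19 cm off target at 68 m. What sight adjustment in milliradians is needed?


1 mrad subtends 1 cm per 10 m of range, so adj = error_cm / (dist_m / 10) = 19 / (68/10) = 2.794 mrad

2.794 mrad


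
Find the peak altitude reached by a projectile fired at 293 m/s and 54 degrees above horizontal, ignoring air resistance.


H = (v0*sin(theta))^2 / (2g) = (293*sin(54°))^2 / (2*9.81) = 2864 m

2864 m


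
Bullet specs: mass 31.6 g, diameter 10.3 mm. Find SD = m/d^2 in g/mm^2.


SD = m/d^2 = 31.6/10.3^2 = 0.2979 g/mm^2

0.2979 g/mm^2


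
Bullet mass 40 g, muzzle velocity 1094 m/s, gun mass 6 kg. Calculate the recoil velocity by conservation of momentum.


v_recoil = m_p * v_p / m_gun = 0.04 * 1094 / 6 = 7.293 m/s

7.293 m/s


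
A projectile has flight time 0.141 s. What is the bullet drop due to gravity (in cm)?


drop = 0.5*g*t^2 = 0.5*9.81*0.141^2 = 0.0975163 m ≈ 9.752 cm

9.752 cm


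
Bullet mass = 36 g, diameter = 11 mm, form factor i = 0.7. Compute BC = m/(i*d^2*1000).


BC = m/(i*d^2*1000) = 36/(0.7 * 11^2 * 1000) = 0.000425

0.000425


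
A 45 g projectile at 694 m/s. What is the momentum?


p = m*v = 0.045*694 = 31.23 kg·m/s

31.23 kg·m/s


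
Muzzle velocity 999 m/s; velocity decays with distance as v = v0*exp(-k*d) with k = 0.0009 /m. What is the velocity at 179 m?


v = v0*exp(-k*d) = 999*exp(-0.0009*179) = 850.4 m/s

850.4 m/s


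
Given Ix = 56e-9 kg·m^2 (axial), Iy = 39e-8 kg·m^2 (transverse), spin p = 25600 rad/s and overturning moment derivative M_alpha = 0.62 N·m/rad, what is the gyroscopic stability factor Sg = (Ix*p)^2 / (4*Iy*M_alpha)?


Sg = Ix^2 * p^2 / (4 * Iy * M_alpha) = (56e-9)^2 * 25600^2 / (4 * 39e-8 * 0.62) = 2.125

2.125


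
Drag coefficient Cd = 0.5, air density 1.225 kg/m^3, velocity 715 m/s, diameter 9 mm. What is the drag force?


A = pi*(d/2)^2 = pi*(9/2000)^2 = 6.36173e-05 m^2
Fd = 0.5*Cd*rho*A*v^2 = 0.5*0.5*1.225*6.36173e-05*715^2 = 9.96 N

9.96 N


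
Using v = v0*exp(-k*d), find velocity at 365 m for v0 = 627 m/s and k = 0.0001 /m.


v = v0*exp(-k*d) = 627*exp(-0.0001*365) = 604.5 m/s

604.5 m/s


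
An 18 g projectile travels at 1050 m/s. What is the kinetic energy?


E = 0.5*m*v^2 = 0.5*0.018*1050^2 = 9922 J

9922 J


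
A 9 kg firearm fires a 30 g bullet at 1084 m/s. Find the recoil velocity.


v_recoil = m_p * v_p / m_gun = 0.03 * 1084 / 9 = 3.613 m/s

3.613 m/s


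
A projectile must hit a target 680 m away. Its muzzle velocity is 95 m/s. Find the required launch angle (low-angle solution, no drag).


sin(2*theta) = R*g/v0^2 = 680*9.81/95^2 = 0.739147, theta = arcsin(0.739147)/2 = 23.83°

23.83 degrees


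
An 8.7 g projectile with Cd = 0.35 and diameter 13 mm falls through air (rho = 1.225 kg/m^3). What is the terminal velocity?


A = pi*(d/2)^2 = pi*(13/2000)^2 = 1.32732e-04 m^2
vt = sqrt(2mg/(Cd*rho*A)) = sqrt(2*0.0087*9.81/(0.35 * 1.225 * 1.32732e-04)) = 54.77 m/s

54.77 m/s


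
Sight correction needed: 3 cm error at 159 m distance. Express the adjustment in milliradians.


1 mrad subtends 1 cm per 10 m of range, so adj = error_cm / (dist_m / 10) = 3 / (159/10) = 0.1887 mrad

0.1887 mrad


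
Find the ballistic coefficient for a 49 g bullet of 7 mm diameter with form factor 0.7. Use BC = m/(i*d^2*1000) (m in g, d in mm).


BC = m/(i*d^2*1000) = 49/(0.7 * 7^2 * 1000) = 0.001429

0.001429


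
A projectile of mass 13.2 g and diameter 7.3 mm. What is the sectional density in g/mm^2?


SD = m/d^2 = 13.2/7.3^2 = 0.2477 g/mm^2

0.2477 g/mm^2


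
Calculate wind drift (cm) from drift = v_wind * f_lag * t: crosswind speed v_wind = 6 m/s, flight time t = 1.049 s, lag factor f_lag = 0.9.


drift = v_wind * lag * t = 6 * 0.9 * 1.049 = 5.6646 m ≈ 566.5 cm

566.5 cm


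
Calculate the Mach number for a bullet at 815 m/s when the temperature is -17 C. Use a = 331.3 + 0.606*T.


a = 331.3 + 0.606*(-17) = 320.998 m/s
M = v/a = 815/320.998 = 2.539

2.539


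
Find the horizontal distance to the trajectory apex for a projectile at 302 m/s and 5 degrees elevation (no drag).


R = v0^2*sin(2*theta)/g = 302^2*sin(2*5°)/9.81 = 1614.41 m
apex_dist = R/2 = 1614.41/2 = 807.2 m

807.2 m


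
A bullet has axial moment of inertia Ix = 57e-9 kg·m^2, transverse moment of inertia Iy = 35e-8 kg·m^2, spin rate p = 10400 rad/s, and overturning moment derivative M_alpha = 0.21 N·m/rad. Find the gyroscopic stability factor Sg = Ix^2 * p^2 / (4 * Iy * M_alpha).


Sg = Ix^2 * p^2 / (4 * Iy * M_alpha) = (57e-9)^2 * 10400^2 / (4 * 35e-8 * 0.21) = 1.195

1.195


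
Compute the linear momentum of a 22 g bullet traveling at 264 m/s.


p = m*v = 0.022*264 = 5.808 kg·m/s

5.808 kg·m/s


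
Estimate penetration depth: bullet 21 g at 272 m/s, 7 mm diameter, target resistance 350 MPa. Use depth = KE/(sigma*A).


A = pi*(d/2)^2 = pi*(7/2)^2 = 38.4845 mm^2
E = 0.5*m*v^2 = 0.5*0.021*272^2 = 776.832 J
depth = E/(sigma*A) = 776.832 J / (350 MPa * 38.4845 mm^2) = 776.832/(350 * 38.4845) m = 0.0576731 m ≈ 57.67 mm

57.67 mm


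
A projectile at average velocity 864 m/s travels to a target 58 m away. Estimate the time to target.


t = d/v = 58/864 = 0.06713 s

0.06713 s


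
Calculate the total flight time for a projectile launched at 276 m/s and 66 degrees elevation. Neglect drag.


T = 2*v0*sin(theta)/g = 2*276*sin(66°)/9.81 = 51.4 s

51.4 s


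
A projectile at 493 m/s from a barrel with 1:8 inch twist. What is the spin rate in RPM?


twist_m = 8*0.0254 = 0.2032 m
spin = v/twist = 493/0.2032 = 2426.181 rev/s
RPM = spin*60 = 2426.181*60 ≈ 145571 RPM

145571 RPM


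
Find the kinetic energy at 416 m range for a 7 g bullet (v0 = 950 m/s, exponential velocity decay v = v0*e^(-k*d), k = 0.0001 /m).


v = v0*exp(-k*d) = 950*exp(-0.0001*416) = 911.291 m/s
E = 0.5*m*v^2 = 0.5*0.007*911.291^2 = 2907 J

2907 J


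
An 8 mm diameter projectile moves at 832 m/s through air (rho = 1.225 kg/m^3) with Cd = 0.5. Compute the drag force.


A = pi*(d/2)^2 = pi*(8/2000)^2 = 5.02655e-05 m^2
Fd = 0.5*Cd*rho*A*v^2 = 0.5*0.5*1.225*5.02655e-05*832^2 = 10.66 N

10.66 N


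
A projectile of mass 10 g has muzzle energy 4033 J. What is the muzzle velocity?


v = sqrt(2*E/m) = sqrt(2*4033/0.01) = 898.1 m/s

898.1 m/s


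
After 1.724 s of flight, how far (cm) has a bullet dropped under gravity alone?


drop = 0.5*g*t^2 = 0.5*9.81*1.724^2 = 14.5785 m ≈ 1458 cm

1458 cm


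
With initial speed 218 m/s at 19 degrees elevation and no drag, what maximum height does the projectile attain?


H = (v0*sin(theta))^2 / (2g) = (218*sin(19°))^2 / (2*9.81) = 256.7 m

256.7 m


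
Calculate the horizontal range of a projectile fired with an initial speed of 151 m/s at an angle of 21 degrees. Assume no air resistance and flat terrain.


R = v0^2 * sin(2*theta) / g = 151^2 * sin(2*21°) / 9.81 = 1555 m

1555 m


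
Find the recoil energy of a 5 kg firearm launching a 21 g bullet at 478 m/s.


v_r = m_p*v_p/m_gun = 0.021*478/5 = 2.0076 m/s, E_r = 0.5*m_gun*v_r^2 = 0.5*5*2.0076^2 = 10.08 J

10.08 J


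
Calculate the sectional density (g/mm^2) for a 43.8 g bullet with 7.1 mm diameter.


SD = m/d^2 = 43.8/7.1^2 = 0.8689 g/mm^2

0.8689 g/mm^2


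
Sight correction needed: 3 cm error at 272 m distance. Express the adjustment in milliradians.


1 mrad subtends 1 cm per 10 m of range, so adj = error_cm / (dist_m / 10) = 3 / (272/10) = 0.1103 mrad

0.1103 mrad


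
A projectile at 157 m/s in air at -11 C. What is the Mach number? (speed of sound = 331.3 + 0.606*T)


a = 331.3 + 0.606*(-11) = 324.634 m/s
M = v/a = 157/324.634 = 0.4836

0.4836


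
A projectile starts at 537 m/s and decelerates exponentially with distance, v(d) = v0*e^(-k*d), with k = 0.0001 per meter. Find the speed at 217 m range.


v = v0*exp(-k*d) = 537*exp(-0.0001*217) = 525.5 m/s

525.5 m/s


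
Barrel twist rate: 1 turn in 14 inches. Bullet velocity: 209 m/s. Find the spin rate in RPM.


twist_m = 14*0.0254 = 0.3556 m
spin = v/twist = 209/0.3556 = 587.739 rev/s
RPM = spin*60 = 587.739*60 ≈ 35264 RPM

35264 RPM


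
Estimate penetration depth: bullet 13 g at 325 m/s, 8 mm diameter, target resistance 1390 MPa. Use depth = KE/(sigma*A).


A = pi*(d/2)^2 = pi*(8/2)^2 = 50.2655 mm^2
E = 0.5*m*v^2 = 0.5*0.013*325^2 = 686.562 J
depth = E/(sigma*A) = 686.562 J / (1390 MPa * 50.2655 mm^2) = 686.562/(1390 * 50.2655) m = 0.00982642 m ≈ 9.826 mm

9.826 mm


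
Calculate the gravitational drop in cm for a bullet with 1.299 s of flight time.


drop = 0.5*g*t^2 = 0.5*9.81*1.299^2 = 8.2767 m ≈ 827.7 cm

827.7 cm


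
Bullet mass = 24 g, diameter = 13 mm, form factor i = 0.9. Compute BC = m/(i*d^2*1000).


BC = m/(i*d^2*1000) = 24/(0.9 * 13^2 * 1000) = 0.0001578

0.0001578


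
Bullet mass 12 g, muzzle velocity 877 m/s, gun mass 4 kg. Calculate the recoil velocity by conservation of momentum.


v_recoil = m_p * v_p / m_gun = 0.012 * 877 / 4 = 2.631 m/s

2.631 m/s


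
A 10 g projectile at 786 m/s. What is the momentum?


p = m*v = 0.01*786 = 7.86 kg·m/s

7.86 kg·m/s


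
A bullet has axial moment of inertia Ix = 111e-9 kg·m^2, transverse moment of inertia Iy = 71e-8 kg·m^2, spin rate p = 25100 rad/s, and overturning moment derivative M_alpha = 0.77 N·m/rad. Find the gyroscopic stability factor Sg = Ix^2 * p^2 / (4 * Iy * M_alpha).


Sg = Ix^2 * p^2 / (4 * Iy * M_alpha) = (111e-9)^2 * 25100^2 / (4 * 71e-8 * 0.77) = 3.55

3.55


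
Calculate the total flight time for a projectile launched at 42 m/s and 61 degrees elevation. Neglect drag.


T = 2*v0*sin(theta)/g = 2*42*sin(61°)/9.81 = 7.489 s

7.489 s


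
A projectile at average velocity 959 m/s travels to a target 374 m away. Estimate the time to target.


t = d/v = 374/959 = 0.39 s

0.39 s


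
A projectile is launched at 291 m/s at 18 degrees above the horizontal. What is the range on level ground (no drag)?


R = v0^2 * sin(2*theta) / g = 291^2 * sin(2*18°) / 9.81 = 5074 m

5074 m


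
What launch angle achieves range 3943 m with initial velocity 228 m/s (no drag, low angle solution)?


sin(2*theta) = R*g/v0^2 = 3943*9.81/228^2 = 0.744091, theta = arcsin(0.744091)/2 = 24.04°

24.04 degrees


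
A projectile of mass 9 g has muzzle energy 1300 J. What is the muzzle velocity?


v = sqrt(2*E/m) = sqrt(2*1300/0.009) = 537.5 m/s

537.5 m/s


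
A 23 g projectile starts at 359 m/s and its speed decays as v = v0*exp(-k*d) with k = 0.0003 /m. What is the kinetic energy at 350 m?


v = v0*exp(-k*d) = 359*exp(-0.0003*350) = 323.217 m/s
E = 0.5*m*v^2 = 0.5*0.023*323.217^2 = 1201 J

1201 J


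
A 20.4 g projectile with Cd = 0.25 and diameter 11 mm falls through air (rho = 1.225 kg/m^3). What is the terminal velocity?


A = pi*(d/2)^2 = pi*(11/2000)^2 = 9.50332e-05 m^2
vt = sqrt(2mg/(Cd*rho*A)) = sqrt(2*0.0204*9.81/(0.25 * 1.225 * 9.50332e-05)) = 117.3 m/s

117.3 m/s


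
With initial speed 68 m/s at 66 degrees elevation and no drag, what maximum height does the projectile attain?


H = (v0*sin(theta))^2 / (2g) = (68*sin(66°))^2 / (2*9.81) = 196.7 m

196.7 m


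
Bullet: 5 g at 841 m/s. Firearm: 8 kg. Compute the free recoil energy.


v_r = m_p*v_p/m_gun = 0.005*841/8 = 0.525625 m/s, E_r = 0.5*m_gun*v_r^2 = 0.5*8*0.525625^2 = 1.105 J

1.105 J


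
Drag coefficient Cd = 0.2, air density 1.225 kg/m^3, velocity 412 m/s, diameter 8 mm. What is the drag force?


A = pi*(d/2)^2 = pi*(8/2000)^2 = 5.02655e-05 m^2
Fd = 0.5*Cd*rho*A*v^2 = 0.5*0.2*1.225*5.02655e-05*412^2 = 1.045 N

1.045 N


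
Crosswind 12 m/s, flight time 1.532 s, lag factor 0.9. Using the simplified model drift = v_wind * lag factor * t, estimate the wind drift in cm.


drift = v_wind * lag * t = 12 * 0.9 * 1.532 = 16.5456 m ≈ 1655 cm

1655 cm


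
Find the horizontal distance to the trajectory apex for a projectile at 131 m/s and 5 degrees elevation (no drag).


R = v0^2*sin(2*theta)/g = 131^2*sin(2*5°)/9.81 = 303.769 m
apex_dist = R/2 = 303.769/2 = 151.9 m

151.9 m


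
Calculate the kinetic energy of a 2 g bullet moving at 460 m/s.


E = 0.5*m*v^2 = 0.5*0.002*460^2 = 211.6 J

211.6 J


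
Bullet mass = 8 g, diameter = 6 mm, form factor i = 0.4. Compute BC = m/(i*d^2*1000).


BC = m/(i*d^2*1000) = 8/(0.4 * 6^2 * 1000) = 0.0005556

0.0005556


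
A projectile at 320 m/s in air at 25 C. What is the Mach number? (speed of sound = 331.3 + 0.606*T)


a = 331.3 + 0.606*(25) = 346.45 m/s
M = v/a = 320/346.45 = 0.9237

0.9237


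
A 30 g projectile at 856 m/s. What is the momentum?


p = m*v = 0.03*856 = 25.68 kg·m/s

25.68 kg·m/s


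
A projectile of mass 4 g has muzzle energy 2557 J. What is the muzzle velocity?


v = sqrt(2*E/m) = sqrt(2*2557/0.004) = 1131 m/s

1131 m/s


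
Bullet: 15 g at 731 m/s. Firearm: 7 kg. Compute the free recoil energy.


v_r = m_p*v_p/m_gun = 0.015*731/7 = 1.56643 m/s, E_r = 0.5*m_gun*v_r^2 = 0.5*7*1.56643^2 = 8.588 J

8.588 J


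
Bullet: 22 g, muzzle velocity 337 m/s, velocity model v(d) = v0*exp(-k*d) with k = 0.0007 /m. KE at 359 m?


v = v0*exp(-k*d) = 337*exp(-0.0007*359) = 262.115 m/s
E = 0.5*m*v^2 = 0.5*0.022*262.115^2 = 755.7 J

755.7 J


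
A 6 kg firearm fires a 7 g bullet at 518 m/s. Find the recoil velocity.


v_recoil = m_p * v_p / m_gun = 0.007 * 518 / 6 = 0.6043 m/s

0.6043 m/s


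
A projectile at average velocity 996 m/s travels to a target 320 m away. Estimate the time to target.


t = d/v = 320/996 = 0.3213 s

0.3213 s


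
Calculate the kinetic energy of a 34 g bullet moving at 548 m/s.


E = 0.5*m*v^2 = 0.5*0.034*548^2 = 5105 J

5105 J


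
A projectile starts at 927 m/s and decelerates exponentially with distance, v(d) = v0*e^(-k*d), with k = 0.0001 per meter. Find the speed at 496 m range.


v = v0*exp(-k*d) = 927*exp(-0.0001*496) = 882.1 m/s

882.1 m/s


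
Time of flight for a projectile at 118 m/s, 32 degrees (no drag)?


T = 2*v0*sin(theta)/g = 2*118*sin(32°)/9.81 = 12.75 s

12.75 s


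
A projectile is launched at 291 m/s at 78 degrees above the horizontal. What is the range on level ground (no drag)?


R = v0^2 * sin(2*theta) / g = 291^2 * sin(2*78°) / 9.81 = 3511 m

3511 m


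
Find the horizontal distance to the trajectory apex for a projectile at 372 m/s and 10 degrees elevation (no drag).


R = v0^2*sin(2*theta)/g = 372^2*sin(2*10°)/9.81 = 4824.68 m
apex_dist = R/2 = 4824.68/2 = 2412 m

2412 m


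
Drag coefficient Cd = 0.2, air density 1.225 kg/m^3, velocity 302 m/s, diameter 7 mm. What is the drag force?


A = pi*(d/2)^2 = pi*(7/2000)^2 = 3.84845e-05 m^2
Fd = 0.5*Cd*rho*A*v^2 = 0.5*0.2*1.225*3.84845e-05*302^2 = 0.43 N

0.43 N


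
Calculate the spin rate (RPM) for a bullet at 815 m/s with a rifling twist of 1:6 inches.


twist_m = 6*0.0254 = 0.1524 m
spin = v/twist = 815/0.1524 = 5347.769 rev/s
RPM = spin*60 = 5347.769*60 ≈ 320866 RPM

320866 RPM


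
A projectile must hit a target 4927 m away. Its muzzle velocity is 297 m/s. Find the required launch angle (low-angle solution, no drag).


sin(2*theta) = R*g/v0^2 = 4927*9.81/297^2 = 0.547947, theta = arcsin(0.547947)/2 = 16.61°

16.61 degrees


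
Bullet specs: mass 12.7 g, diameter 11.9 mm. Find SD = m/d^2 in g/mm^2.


SD = m/d^2 = 12.7/11.9^2 = 0.08968 g/mm^2

0.08968 g/mm^2


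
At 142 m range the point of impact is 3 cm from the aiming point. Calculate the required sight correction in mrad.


1 mrad subtends 1 cm per 10 m of range, so adj = error_cm / (dist_m / 10) = 3 / (142/10) = 0.2113 mrad

0.2113 mrad


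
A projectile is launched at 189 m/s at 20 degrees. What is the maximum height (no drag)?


H = (v0*sin(theta))^2 / (2g) = (189*sin(20°))^2 / (2*9.81) = 213 m

213 m


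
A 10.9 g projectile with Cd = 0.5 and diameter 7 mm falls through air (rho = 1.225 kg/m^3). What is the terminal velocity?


A = pi*(d/2)^2 = pi*(7/2000)^2 = 3.84845e-05 m^2
vt = sqrt(2mg/(Cd*rho*A)) = sqrt(2*0.0109*9.81/(0.5 * 1.225 * 3.84845e-05)) = 95.25 m/s

95.25 m/s


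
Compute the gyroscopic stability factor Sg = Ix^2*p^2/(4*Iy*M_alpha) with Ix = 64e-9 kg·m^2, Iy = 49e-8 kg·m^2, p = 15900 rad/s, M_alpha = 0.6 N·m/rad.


Sg = Ix^2 * p^2 / (4 * Iy * M_alpha) = (64e-9)^2 * 15900^2 / (4 * 49e-8 * 0.6) = 0.8805

0.8805


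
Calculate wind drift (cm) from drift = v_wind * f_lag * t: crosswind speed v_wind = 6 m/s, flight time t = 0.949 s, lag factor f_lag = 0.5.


drift = v_wind * lag * t = 6 * 0.5 * 0.949 = 2.847 m ≈ 284.7 cm

284.7 cm


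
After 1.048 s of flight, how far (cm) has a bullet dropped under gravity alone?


drop = 0.5*g*t^2 = 0.5*9.81*1.048^2 = 5.38718 m ≈ 538.7 cm

538.7 cm


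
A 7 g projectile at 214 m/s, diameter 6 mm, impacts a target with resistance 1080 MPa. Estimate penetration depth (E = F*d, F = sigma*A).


A = pi*(d/2)^2 = pi*(6/2)^2 = 28.2743 mm^2
E = 0.5*m*v^2 = 0.5*0.007*214^2 = 160.286 J
depth = E/(sigma*A) = 160.286 J / (1080 MPa * 28.2743 mm^2) = 160.286/(1080 * 28.2743) m = 0.00524903 m ≈ 5.249 mm

5.249 mm


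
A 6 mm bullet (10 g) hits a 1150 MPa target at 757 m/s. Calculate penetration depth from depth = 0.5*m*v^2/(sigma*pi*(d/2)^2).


A = pi*(d/2)^2 = pi*(6/2)^2 = 28.2743 mm^2
E = 0.5*m*v^2 = 0.5*0.01*757^2 = 2865.24 J
depth = E/(sigma*A) = 2865.24 J / (1150 MPa * 28.2743 mm^2) = 2865.24/(1150 * 28.2743) m = 0.0881194 m ≈ 88.12 mm

88.12 mm


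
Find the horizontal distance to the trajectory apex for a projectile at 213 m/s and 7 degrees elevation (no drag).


R = v0^2*sin(2*theta)/g = 213^2*sin(2*7°)/9.81 = 1118.83 m
apex_dist = R/2 = 1118.83/2 = 559.4 m

559.4 m


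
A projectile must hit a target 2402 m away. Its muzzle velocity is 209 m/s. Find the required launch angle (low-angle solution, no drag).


sin(2*theta) = R*g/v0^2 = 2402*9.81/209^2 = 0.539448, theta = arcsin(0.539448)/2 = 16.32°

16.32 degrees


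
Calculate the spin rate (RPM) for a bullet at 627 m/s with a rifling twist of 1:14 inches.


twist_m = 14*0.0254 = 0.3556 m
spin = v/twist = 627/0.3556 = 1763.217 rev/s
RPM = spin*60 = 1763.217*60 ≈ 105793 RPM

105793 RPM


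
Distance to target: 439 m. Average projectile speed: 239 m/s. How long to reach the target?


t = d/v = 439/239 = 1.837 s

1.837 s


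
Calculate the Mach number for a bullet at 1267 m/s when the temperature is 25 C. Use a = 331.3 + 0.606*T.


a = 331.3 + 0.606*(25) = 346.45 m/s
M = v/a = 1267/346.45 = 3.657

3.657


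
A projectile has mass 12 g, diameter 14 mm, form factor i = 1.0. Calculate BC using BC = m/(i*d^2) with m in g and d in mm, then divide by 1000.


BC = m/(i*d^2*1000) = 12/(1.0 * 14^2 * 1000) = 6.122e-05

6.122e-05


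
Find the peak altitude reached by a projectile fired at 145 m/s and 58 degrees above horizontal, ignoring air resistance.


H = (v0*sin(theta))^2 / (2g) = (145*sin(58°))^2 / (2*9.81) = 770.7 m

770.7 m


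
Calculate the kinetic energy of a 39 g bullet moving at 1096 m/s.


E = 0.5*m*v^2 = 0.5*0.039*1096^2 = 23424 J

23424 J


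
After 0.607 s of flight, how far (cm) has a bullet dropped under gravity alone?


drop = 0.5*g*t^2 = 0.5*9.81*0.607^2 = 1.80724 m ≈ 180.7 cm

180.7 cm


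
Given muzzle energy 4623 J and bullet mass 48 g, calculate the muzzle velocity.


v = sqrt(2*E/m) = sqrt(2*4623/0.048) = 438.9 m/s

438.9 m/s


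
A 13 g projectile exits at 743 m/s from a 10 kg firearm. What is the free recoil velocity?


v_recoil = m_p * v_p / m_gun = 0.013 * 743 / 10 = 0.9659 m/s

0.9659 m/s


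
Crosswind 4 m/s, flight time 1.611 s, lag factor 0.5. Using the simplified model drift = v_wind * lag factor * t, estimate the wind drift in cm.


drift = v_wind * lag * t = 4 * 0.5 * 1.611 = 3.222 m ≈ 322.2 cm

322.2 cm


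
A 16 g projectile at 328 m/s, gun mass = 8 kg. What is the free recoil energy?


v_r = m_p*v_p/m_gun = 0.016*328/8 = 0.656 m/s, E_r = 0.5*m_gun*v_r^2 = 0.5*8*0.656^2 = 1.721 J

1.721 J


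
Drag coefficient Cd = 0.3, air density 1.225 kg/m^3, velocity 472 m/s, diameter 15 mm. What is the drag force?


A = pi*(d/2)^2 = pi*(15/2000)^2 = 1.76715e-04 m^2
Fd = 0.5*Cd*rho*A*v^2 = 0.5*0.3*1.225*1.76715e-04*472^2 = 7.234 N

7.234 N


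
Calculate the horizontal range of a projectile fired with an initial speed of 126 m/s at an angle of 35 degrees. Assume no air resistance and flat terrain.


R = v0^2 * sin(2*theta) / g = 126^2 * sin(2*35°) / 9.81 = 1521 m

1521 m


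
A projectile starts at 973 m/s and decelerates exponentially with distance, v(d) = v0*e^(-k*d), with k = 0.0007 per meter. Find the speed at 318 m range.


v = v0*exp(-k*d) = 973*exp(-0.0007*318) = 778.8 m/s

778.8 m/s


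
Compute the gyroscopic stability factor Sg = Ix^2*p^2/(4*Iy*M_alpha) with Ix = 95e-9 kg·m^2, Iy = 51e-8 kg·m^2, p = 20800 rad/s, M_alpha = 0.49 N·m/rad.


Sg = Ix^2 * p^2 / (4 * Iy * M_alpha) = (95e-9)^2 * 20800^2 / (4 * 51e-8 * 0.49) = 3.906

3.906


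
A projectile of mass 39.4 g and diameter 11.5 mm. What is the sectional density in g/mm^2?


SD = m/d^2 = 39.4/11.5^2 = 0.2979 g/mm^2

0.2979 g/mm^2


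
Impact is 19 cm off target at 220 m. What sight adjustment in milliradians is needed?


1 mrad subtends 1 cm per 10 m of range, so adj = error_cm / (dist_m / 10) = 19 / (220/10) = 0.8636 mrad

0.8636 mrad


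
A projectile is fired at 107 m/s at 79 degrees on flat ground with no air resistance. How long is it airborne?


T = 2*v0*sin(theta)/g = 2*107*sin(79°)/9.81 = 21.41 s

21.41 s


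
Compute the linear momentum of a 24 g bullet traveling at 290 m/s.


p = m*v = 0.024*290 = 6.96 kg·m/s

6.96 kg·m/s


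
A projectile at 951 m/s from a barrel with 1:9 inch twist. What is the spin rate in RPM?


twist_m = 9*0.0254 = 0.2286 m
spin = v/twist = 951/0.2286 = 4160.105 rev/s
RPM = spin*60 = 4160.105*60 ≈ 249606 RPM

249606 RPM


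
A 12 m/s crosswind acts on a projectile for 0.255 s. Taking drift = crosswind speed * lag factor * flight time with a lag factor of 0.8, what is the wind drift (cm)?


drift = v_wind * lag * t = 12 * 0.8 * 0.255 = 2.448 m ≈ 244.8 cm

244.8 cm


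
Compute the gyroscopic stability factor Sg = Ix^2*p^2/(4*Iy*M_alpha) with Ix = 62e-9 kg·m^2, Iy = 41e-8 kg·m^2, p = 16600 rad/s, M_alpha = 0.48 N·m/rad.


Sg = Ix^2 * p^2 / (4 * Iy * M_alpha) = (62e-9)^2 * 16600^2 / (4 * 41e-8 * 0.48) = 1.346

1.346


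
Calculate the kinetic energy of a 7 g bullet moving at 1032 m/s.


E = 0.5*m*v^2 = 0.5*0.007*1032^2 = 3728 J

3728 J


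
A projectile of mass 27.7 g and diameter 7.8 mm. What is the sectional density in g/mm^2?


SD = m/d^2 = 27.7/7.8^2 = 0.4553 g/mm^2

0.4553 g/mm^2


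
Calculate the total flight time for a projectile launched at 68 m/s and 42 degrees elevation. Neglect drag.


T = 2*v0*sin(theta)/g = 2*68*sin(42°)/9.81 = 9.276 s

9.276 s


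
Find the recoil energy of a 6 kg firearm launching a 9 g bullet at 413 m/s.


v_r = m_p*v_p/m_gun = 0.009*413/6 = 0.6195 m/s, E_r = 0.5*m_gun*v_r^2 = 0.5*6*0.6195^2 = 1.151 J

1.151 J


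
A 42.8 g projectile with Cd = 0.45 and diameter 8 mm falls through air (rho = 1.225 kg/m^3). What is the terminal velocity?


A = pi*(d/2)^2 = pi*(8/2000)^2 = 5.02655e-05 m^2
vt = sqrt(2mg/(Cd*rho*A)) = sqrt(2*0.0428*9.81/(0.45 * 1.225 * 5.02655e-05)) = 174.1 m/s

174.1 m/s


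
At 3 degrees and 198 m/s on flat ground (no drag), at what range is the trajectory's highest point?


R = v0^2*sin(2*theta)/g = 198^2*sin(2*3°)/9.81 = 417.73 m
apex_dist = R/2 = 417.73/2 = 208.9 m

208.9 m


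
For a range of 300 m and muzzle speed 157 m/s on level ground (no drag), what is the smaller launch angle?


sin(2*theta) = R*g/v0^2 = 300*9.81/157^2 = 0.119396, theta = arcsin(0.119396)/2 = 3.429°

3.429 degrees


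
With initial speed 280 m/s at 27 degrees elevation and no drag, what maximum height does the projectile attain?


H = (v0*sin(theta))^2 / (2g) = (280*sin(27°))^2 / (2*9.81) = 823.6 m

823.6 m


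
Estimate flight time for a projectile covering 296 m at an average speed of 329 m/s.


t = d/v = 296/329 = 0.8997 s

0.8997 s


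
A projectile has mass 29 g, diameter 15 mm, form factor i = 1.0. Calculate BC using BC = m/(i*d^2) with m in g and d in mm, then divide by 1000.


BC = m/(i*d^2*1000) = 29/(1.0 * 15^2 * 1000) = 0.0001289

0.0001289


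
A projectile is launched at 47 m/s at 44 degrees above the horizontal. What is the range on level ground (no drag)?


R = v0^2 * sin(2*theta) / g = 47^2 * sin(2*44°) / 9.81 = 225 m

225 m


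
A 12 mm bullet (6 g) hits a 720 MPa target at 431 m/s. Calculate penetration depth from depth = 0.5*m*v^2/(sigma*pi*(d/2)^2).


A = pi*(d/2)^2 = pi*(12/2)^2 = 113.097 mm^2
E = 0.5*m*v^2 = 0.5*0.006*431^2 = 557.283 J
depth = E/(sigma*A) = 557.283 J / (720 MPa * 113.097 mm^2) = 557.283/(720 * 113.097) m = 0.0068437 m ≈ 6.844 mm

6.844 mm


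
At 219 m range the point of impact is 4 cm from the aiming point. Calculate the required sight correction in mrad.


1 mrad subtends 1 cm per 10 m of range, so adj = error_cm / (dist_m / 10) = 4 / (219/10) = 0.1826 mrad

0.1826 mrad


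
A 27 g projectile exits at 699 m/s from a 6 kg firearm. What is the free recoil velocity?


v_recoil = m_p * v_p / m_gun = 0.027 * 699 / 6 = 3.146 m/s

3.146 m/s


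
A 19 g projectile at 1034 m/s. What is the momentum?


p = m*v = 0.019*1034 = 19.65 kg·m/s

19.65 kg·m/s


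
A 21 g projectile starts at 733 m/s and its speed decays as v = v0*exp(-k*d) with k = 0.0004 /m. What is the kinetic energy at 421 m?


v = v0*exp(-k*d) = 733*exp(-0.0004*421) = 619.397 m/s
E = 0.5*m*v^2 = 0.5*0.021*619.397^2 = 4028 J

4028 J


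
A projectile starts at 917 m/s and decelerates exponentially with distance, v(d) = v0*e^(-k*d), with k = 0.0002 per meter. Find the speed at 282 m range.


v = v0*exp(-k*d) = 917*exp(-0.0002*282) = 866.7 m/s

866.7 m/s


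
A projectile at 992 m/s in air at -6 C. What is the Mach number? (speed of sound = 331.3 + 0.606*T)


a = 331.3 + 0.606*(-6) = 327.664 m/s
M = v/a = 992/327.664 = 3.027

3.027


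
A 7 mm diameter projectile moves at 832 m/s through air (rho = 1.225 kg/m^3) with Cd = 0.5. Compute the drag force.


A = pi*(d/2)^2 = pi*(7/2000)^2 = 3.84845e-05 m^2
Fd = 0.5*Cd*rho*A*v^2 = 0.5*0.5*1.225*3.84845e-05*832^2 = 8.158 N

8.158 N


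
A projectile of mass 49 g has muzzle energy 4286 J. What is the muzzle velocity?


v = sqrt(2*E/m) = sqrt(2*4286/0.049) = 418.3 m/s

418.3 m/s


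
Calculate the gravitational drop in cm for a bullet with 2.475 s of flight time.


drop = 0.5*g*t^2 = 0.5*9.81*2.475^2 = 30.0462 m ≈ 3005 cm

3005 cm


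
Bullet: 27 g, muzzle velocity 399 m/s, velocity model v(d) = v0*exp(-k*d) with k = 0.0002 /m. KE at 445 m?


v = v0*exp(-k*d) = 399*exp(-0.0002*445) = 365.023 m/s
E = 0.5*m*v^2 = 0.5*0.027*365.023^2 = 1799 J

1799 J


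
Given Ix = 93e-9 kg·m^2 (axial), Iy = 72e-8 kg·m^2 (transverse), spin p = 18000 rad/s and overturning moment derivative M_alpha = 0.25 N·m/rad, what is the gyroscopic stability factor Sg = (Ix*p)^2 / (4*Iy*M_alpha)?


Sg = Ix^2 * p^2 / (4 * Iy * M_alpha) = (93e-9)^2 * 18000^2 / (4 * 72e-8 * 0.25) = 3.892

3.892


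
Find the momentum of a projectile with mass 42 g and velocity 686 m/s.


p = m*v = 0.042*686 = 28.81 kg·m/s

28.81 kg·m/s


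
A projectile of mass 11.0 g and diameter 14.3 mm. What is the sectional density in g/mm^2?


SD = m/d^2 = 11.0/14.3^2 = 0.05379 g/mm^2

0.05379 g/mm^2


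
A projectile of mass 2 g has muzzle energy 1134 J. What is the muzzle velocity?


v = sqrt(2*E/m) = sqrt(2*1134/0.002) = 1065 m/s

1065 m/s


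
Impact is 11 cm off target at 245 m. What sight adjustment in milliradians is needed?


1 mrad subtends 1 cm per 10 m of range, so adj = error_cm / (dist_m / 10) = 11 / (245/10) = 0.449 mrad

0.449 mrad


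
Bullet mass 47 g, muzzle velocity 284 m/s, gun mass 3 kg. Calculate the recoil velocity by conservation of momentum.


v_recoil = m_p * v_p / m_gun = 0.047 * 284 / 3 = 4.449 m/s

4.449 m/s


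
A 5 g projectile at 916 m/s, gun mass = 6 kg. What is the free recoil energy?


v_r = m_p*v_p/m_gun = 0.005*916/6 = 0.763333 m/s, E_r = 0.5*m_gun*v_r^2 = 0.5*6*0.763333^2 = 1.748 J

1.748 J


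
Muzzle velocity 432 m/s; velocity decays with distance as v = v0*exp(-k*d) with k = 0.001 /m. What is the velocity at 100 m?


v = v0*exp(-k*d) = 432*exp(-0.001*100) = 390.9 m/s

390.9 m/s


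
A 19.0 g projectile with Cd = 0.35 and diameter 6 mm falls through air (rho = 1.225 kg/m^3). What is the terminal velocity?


A = pi*(d/2)^2 = pi*(6/2000)^2 = 2.82743e-05 m^2
vt = sqrt(2mg/(Cd*rho*A)) = sqrt(2*0.019*9.81/(0.35 * 1.225 * 2.82743e-05)) = 175.4 m/s

175.4 m/s


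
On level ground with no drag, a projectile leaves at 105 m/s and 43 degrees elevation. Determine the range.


R = v0^2 * sin(2*theta) / g = 105^2 * sin(2*43°) / 9.81 = 1121 m

1121 m


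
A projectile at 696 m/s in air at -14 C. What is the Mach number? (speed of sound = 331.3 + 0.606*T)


a = 331.3 + 0.606*(-14) = 322.816 m/s
M = v/a = 696/322.816 = 2.156

2.156


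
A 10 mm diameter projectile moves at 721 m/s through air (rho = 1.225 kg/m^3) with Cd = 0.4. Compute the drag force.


A = pi*(d/2)^2 = pi*(10/2000)^2 = 7.85398e-05 m^2
Fd = 0.5*Cd*rho*A*v^2 = 0.5*0.4*1.225*7.85398e-05*721^2 = 10 N

10 N


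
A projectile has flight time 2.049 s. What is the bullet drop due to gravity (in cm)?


drop = 0.5*g*t^2 = 0.5*9.81*2.049^2 = 20.5932 m ≈ 2059 cm

2059 cm


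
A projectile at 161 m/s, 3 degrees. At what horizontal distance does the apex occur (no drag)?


R = v0^2*sin(2*theta)/g = 161^2*sin(2*3°)/9.81 = 276.196 m
apex_dist = R/2 = 276.196/2 = 138.1 m

138.1 m


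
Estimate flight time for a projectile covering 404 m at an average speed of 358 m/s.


t = d/v = 404/358 = 1.128 s

1.128 s


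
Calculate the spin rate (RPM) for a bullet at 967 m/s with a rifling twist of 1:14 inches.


twist_m = 14*0.0254 = 0.3556 m
spin = v/twist = 967/0.3556 = 2719.348 rev/s
RPM = spin*60 = 2719.348*60 ≈ 163161 RPM

163161 RPM


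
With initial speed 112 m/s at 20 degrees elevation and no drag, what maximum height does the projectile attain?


H = (v0*sin(theta))^2 / (2g) = (112*sin(20°))^2 / (2*9.81) = 74.79 m

74.79 m


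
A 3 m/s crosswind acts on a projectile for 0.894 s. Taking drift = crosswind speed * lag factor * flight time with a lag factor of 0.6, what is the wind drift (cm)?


drift = v_wind * lag * t = 3 * 0.6 * 0.894 = 1.6092 m ≈ 160.9 cm

160.9 cm


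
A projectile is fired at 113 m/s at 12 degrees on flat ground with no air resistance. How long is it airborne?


T = 2*v0*sin(theta)/g = 2*113*sin(12°)/9.81 = 4.79 s

4.79 s


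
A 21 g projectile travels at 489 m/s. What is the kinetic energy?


E = 0.5*m*v^2 = 0.5*0.021*489^2 = 2511 J

2511 J


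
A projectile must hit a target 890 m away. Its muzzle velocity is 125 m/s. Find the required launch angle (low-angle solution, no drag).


sin(2*theta) = R*g/v0^2 = 890*9.81/125^2 = 0.558778, theta = arcsin(0.558778)/2 = 16.99°

16.99 degrees


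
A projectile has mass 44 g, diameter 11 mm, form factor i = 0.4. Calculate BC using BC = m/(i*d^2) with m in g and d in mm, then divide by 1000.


BC = m/(i*d^2*1000) = 44/(0.4 * 11^2 * 1000) = 0.0009091

0.0009091


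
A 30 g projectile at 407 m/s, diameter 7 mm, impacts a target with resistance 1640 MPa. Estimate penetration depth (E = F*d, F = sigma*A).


A = pi*(d/2)^2 = pi*(7/2)^2 = 38.4845 mm^2
E = 0.5*m*v^2 = 0.5*0.03*407^2 = 2484.74 J
depth = E/(sigma*A) = 2484.74 J / (1640 MPa * 38.4845 mm^2) = 2484.74/(1640 * 38.4845) m = 0.0393686 m ≈ 39.37 mm

39.37 mm
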